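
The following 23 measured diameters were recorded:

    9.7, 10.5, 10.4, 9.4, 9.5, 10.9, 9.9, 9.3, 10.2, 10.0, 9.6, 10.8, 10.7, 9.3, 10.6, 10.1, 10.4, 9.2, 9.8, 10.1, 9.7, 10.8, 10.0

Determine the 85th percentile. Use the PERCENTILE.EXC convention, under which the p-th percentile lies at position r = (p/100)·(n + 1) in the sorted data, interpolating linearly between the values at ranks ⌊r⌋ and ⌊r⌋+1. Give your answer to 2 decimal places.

Sorted: 9.2, 9.3, 9.3, 9.4, 9.5, 9.6, 9.7, 9.7, 9.8, 9.9, 10.0, 10.0, 10.1, 10.1, 10.2, 10.4, 10.4, 10.5, 10.6, 10.7, 10.8, 10.8, 10.9.
n = 23.
r = (85/100)·(23 + 1) = 20.4.
Rank 20 is 10.7 and rank 21 is 10.8.
Interpolate: 10.7 + 0.4·(10.8 − 10.7) = 10.7 + 0.4·0.1 = 10.74.

10.74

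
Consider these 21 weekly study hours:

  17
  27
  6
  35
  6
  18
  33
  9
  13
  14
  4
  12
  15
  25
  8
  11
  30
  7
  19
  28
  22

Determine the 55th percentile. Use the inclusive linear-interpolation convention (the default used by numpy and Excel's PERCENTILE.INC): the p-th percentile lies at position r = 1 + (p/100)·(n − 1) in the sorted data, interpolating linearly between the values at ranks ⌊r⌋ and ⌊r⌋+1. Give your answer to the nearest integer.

Sorted: 4, 6, 6, 7, 8, 9, 11, 12, 13, 14, 15, 17, 18, 19, 22, 25, 27, 28, 30, 33, 35.
n = 21.
r = 1 + (55/100)·(21 − 1) = 1 + 11 = 12.
r is an integer, so P55 is the value at rank 12: 17.

17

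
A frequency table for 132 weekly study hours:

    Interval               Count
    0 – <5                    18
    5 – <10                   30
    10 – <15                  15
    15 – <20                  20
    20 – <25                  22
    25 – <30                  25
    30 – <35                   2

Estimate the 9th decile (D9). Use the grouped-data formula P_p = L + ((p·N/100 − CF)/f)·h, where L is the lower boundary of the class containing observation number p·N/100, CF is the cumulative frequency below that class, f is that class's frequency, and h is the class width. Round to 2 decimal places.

N = 132; target position k = 90/100 · 132 = 118.8.
Cumulative frequencies: 18, 48, 63, 83, 105, 130, 132.
Observation 118.8 falls in the class 25 – <30.
L = 25, CF = 105, f = 25, h = 5.
P90 = 25 + ((118.8 − 105)/25)·5 = 25 + 2.76 = 27.76.

27.76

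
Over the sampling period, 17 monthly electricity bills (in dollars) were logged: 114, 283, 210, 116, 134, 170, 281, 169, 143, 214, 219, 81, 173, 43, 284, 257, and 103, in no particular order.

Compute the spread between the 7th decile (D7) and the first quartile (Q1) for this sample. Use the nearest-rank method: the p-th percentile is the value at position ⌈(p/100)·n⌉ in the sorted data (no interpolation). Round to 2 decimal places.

98.00

Sorted: 43, 81, 103, 114, 116, 134, 143, 169, 170, 173, 210, 214, 219, 257, 281, 283, 284.
n = 17.
P25: rank ⌈25/100·17⌉ = 5 → 116.
P70: rank ⌈70/100·17⌉ = 12 → 214.
Difference: 214 − 116 = 98.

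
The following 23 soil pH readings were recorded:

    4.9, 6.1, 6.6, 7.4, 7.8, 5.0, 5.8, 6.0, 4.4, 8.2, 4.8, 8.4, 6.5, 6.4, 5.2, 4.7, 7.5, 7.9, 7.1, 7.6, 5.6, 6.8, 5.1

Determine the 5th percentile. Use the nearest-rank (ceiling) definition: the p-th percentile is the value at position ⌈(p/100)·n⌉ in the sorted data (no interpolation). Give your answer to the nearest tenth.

4.7

Sorted: 4.4, 4.7, 4.8, 4.9, 5.0, 5.1, 5.2, 5.6, 5.8, 6.0, 6.1, 6.4, 6.5, 6.6, 6.8, 7.1, 7.4, 7.5, 7.6, 7.8, 7.9, 8.2, 8.4.
n = 23.
Position = ⌈5/100 · 23⌉ = ⌈1.15⌉ = 2.
The value at rank 2 is 4.7.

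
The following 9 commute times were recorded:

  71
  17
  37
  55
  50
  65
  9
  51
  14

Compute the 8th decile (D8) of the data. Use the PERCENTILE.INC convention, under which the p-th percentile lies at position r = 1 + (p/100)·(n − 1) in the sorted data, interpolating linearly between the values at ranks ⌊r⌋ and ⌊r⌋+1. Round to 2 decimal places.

Sorted: 9, 14, 17, 37, 50, 51, 55, 65, 71.
n = 9.
r = 1 + (80/100)·(9 − 1) = 1 + 6.4 = 7.4.
Rank 7 is 55 and rank 8 is 65.
Interpolate: 55 + 0.4·(65 − 55) = 55 + 0.4·10 = 59.

59.00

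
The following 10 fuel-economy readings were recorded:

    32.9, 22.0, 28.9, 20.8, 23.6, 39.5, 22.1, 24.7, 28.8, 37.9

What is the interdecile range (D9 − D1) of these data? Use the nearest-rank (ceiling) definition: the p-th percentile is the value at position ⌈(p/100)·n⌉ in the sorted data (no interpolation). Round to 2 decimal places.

Sorted: 20.8, 22.0, 22.1, 23.6, 24.7, 28.8, 28.9, 32.9, 37.9, 39.5.
n = 10.
P10: rank ⌈10/100·10⌉ = 1 → 20.8.
P90: rank ⌈90/100·10⌉ = 9 → 37.9.
Difference: 37.9 − 20.8 = 17.1.

17.10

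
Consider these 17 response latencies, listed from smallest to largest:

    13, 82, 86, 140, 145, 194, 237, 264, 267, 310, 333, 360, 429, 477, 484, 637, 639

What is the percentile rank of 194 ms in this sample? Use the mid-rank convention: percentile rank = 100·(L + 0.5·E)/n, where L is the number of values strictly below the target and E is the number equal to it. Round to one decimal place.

32.4

Count below 194: L = 5; count equal: E = 1; n = 17.
Percentile rank = 100·(5 + 0.5·1)/17 = 100·5.5/17 = 32.35.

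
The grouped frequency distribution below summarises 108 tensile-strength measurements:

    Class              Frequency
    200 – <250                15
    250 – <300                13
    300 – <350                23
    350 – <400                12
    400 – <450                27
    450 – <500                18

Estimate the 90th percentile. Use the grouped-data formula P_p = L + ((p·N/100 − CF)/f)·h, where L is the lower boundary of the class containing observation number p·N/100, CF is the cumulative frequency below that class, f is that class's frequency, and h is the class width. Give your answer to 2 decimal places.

470.00

N = 108; target position k = 90/100 · 108 = 97.2.
Cumulative frequencies: 15, 28, 51, 63, 90, 108.
Observation 97.2 falls in the class 450 – <500.
L = 450, CF = 90, f = 18, h = 50.
P90 = 450 + ((97.2 − 90)/18)·50 = 450 + 20 = 470.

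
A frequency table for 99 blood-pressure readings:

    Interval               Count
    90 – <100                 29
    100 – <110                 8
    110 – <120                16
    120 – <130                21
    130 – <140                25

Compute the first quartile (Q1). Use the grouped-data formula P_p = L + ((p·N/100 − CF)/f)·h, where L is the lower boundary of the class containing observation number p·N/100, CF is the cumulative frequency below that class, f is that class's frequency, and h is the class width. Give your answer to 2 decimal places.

N = 99; target position k = 25/100 · 99 = 24.75.
Cumulative frequencies: 29, 37, 53, 74, 99.
Observation 24.75 falls in the class 90 – <100.
L = 90, CF = 0, f = 29, h = 10.
P25 = 90 + ((24.75 − 0)/29)·10 = 90 + 8.53448 = 98.5345.

98.53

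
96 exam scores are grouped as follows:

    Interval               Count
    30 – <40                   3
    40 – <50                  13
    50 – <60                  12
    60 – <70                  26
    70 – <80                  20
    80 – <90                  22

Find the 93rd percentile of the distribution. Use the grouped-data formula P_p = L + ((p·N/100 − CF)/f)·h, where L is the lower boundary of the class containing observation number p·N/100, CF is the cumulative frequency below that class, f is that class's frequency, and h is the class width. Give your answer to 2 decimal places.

N = 96; target position k = 93/100 · 96 = 89.28.
Cumulative frequencies: 3, 16, 28, 54, 74, 96.
Observation 89.28 falls in the class 80 – <90.
L = 80, CF = 74, f = 22, h = 10.
P93 = 80 + ((89.28 − 74)/22)·10 = 80 + 6.94545 = 86.9455.

86.95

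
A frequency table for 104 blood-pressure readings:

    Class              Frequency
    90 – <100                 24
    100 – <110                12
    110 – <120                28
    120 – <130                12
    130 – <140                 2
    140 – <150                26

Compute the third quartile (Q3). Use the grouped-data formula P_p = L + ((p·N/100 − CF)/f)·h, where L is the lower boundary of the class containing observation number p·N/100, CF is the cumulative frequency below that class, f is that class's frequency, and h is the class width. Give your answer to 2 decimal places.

N = 104; target position k = 75/100 · 104 = 78.
Cumulative frequencies: 24, 36, 64, 76, 78, 104.
Observation 78 falls in the class 130 – <140.
L = 130, CF = 76, f = 2, h = 10.
P75 = 130 + ((78 − 76)/2)·10 = 130 + 10 = 140.

140.00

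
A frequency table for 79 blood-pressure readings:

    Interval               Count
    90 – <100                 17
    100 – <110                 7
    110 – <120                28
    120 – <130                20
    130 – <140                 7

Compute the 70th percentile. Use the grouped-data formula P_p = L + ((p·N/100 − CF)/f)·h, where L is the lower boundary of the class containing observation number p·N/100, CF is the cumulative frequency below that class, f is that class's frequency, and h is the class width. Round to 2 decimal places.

121.65

N = 79; target position k = 70/100 · 79 = 55.3.
Cumulative frequencies: 17, 24, 52, 72, 79.
Observation 55.3 falls in the class 120 – <130.
L = 120, CF = 52, f = 20, h = 10.
P70 = 120 + ((55.3 − 52)/20)·10 = 120 + 1.65 = 121.65.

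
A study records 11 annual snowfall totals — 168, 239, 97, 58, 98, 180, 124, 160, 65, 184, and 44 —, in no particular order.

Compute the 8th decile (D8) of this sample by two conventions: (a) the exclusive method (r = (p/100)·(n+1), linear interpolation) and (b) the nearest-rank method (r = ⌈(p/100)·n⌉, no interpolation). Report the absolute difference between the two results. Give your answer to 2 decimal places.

2.40

Sorted: 44, 58, 65, 97, 98, 124, 160, 168, 180, 184, 239.
n = 11.
(a) r = 9.6; between ranks 9 (180) and 10 (184): 182.4.
(b) the nearest-rank method: rank 9 → 180.
|182.4 − 180| = 2.4.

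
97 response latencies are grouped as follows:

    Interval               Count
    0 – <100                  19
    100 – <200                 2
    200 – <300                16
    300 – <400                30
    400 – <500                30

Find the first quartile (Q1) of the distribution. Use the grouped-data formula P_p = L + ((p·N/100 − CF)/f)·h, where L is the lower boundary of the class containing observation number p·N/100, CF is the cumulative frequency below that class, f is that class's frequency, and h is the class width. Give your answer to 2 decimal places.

N = 97; target position k = 25/100 · 97 = 24.25.
Cumulative frequencies: 19, 21, 37, 67, 97.
Observation 24.25 falls in the class 200 – <300.
L = 200, CF = 21, f = 16, h = 100.
P25 = 200 + ((24.25 − 21)/16)·100 = 200 + 20.3125 = 220.312.

220.31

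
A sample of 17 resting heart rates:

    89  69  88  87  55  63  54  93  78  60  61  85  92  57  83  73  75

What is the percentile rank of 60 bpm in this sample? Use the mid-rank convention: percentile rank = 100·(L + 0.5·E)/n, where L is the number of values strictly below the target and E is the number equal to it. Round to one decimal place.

Sorted: 54, 55, 57, 60, 61, 63, 69, 73, 75, 78, 83, 85, 87, 88, 89, 92, 93.
Count below 60: L = 3; count equal: E = 1; n = 17.
Percentile rank = 100·(3 + 0.5·1)/17 = 100·3.5/17 = 20.59.

20.6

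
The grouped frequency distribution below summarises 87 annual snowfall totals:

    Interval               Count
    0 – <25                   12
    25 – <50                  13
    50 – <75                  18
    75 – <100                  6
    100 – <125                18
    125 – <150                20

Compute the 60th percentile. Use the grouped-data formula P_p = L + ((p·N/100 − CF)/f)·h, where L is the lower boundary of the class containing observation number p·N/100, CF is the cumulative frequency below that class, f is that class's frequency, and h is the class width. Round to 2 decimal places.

104.44

N = 87; target position k = 60/100 · 87 = 52.2.
Cumulative frequencies: 12, 25, 43, 49, 67, 87.
Observation 52.2 falls in the class 100 – <125.
L = 100, CF = 49, f = 18, h = 25.
P60 = 100 + ((52.2 − 49)/18)·25 = 100 + 4.44444 = 104.444.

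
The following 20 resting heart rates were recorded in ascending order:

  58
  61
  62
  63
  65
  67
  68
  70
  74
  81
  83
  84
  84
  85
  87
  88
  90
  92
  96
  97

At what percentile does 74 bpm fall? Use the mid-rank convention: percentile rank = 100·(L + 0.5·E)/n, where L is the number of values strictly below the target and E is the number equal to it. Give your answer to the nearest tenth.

42.5

Count below 74: L = 8; count equal: E = 1; n = 20.
Percentile rank = 100·(8 + 0.5·1)/20 = 100·8.5/20 = 42.5.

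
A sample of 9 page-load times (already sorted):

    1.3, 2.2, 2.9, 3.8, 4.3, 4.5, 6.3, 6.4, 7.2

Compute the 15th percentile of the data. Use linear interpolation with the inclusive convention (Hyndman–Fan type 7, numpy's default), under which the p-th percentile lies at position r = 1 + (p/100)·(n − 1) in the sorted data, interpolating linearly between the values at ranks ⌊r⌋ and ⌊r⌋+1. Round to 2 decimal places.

n = 9.
r = 1 + (15/100)·(9 − 1) = 1 + 1.2 = 2.2.
Rank 2 is 2.2 and rank 3 is 2.9.
Interpolate: 2.2 + 0.2·(2.9 − 2.2) = 2.2 + 0.2·0.7 = 2.34.

2.34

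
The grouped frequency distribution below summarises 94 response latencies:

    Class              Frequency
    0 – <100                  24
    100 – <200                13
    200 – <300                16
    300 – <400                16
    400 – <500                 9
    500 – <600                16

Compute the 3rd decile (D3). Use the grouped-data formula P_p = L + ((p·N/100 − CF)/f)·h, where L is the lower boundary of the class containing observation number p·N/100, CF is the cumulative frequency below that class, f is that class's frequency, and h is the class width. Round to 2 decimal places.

132.31

N = 94; target position k = 30/100 · 94 = 28.2.
Cumulative frequencies: 24, 37, 53, 69, 78, 94.
Observation 28.2 falls in the class 100 – <200.
L = 100, CF = 24, f = 13, h = 100.
P30 = 100 + ((28.2 − 24)/13)·100 = 100 + 32.3077 = 132.308.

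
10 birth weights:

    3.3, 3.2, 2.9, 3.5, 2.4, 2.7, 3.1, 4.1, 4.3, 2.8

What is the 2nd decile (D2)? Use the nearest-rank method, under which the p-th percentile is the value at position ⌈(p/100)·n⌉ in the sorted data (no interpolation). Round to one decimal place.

2.7

Sorted: 2.4, 2.7, 2.8, 2.9, 3.1, 3.2, 3.3, 3.5, 4.1, 4.3.
n = 10.
Position = ⌈20/100 · 10⌉ = ⌈2⌉ = 2.
The value at rank 2 is 2.7.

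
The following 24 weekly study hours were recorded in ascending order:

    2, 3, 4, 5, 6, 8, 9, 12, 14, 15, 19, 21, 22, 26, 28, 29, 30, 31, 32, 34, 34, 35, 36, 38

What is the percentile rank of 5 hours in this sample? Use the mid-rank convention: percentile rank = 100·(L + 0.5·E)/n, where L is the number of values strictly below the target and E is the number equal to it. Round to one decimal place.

Count below 5: L = 3; count equal: E = 1; n = 24.
Percentile rank = 100·(3 + 0.5·1)/24 = 100·3.5/24 = 14.58.

14.6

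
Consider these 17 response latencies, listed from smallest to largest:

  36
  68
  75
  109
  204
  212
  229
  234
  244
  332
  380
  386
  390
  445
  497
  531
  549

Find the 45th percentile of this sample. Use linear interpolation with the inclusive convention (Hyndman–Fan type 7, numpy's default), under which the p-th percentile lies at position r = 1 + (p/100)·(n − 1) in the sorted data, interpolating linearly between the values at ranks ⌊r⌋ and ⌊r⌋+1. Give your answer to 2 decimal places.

n = 17.
r = 1 + (45/100)·(17 − 1) = 1 + 7.2 = 8.2.
Rank 8 is 234 and rank 9 is 244.
Interpolate: 234 + 0.2·(244 − 234) = 234 + 0.2·10 = 236.

236.00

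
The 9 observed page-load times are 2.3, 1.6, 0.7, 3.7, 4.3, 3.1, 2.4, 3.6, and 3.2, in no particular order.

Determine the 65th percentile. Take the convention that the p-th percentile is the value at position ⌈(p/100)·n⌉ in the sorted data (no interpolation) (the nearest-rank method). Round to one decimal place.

3.2

Sorted: 0.7, 1.6, 2.3, 2.4, 3.1, 3.2, 3.6, 3.7, 4.3.
n = 9.
Position = ⌈65/100 · 9⌉ = ⌈5.85⌉ = 6.
The value at rank 6 is 3.2.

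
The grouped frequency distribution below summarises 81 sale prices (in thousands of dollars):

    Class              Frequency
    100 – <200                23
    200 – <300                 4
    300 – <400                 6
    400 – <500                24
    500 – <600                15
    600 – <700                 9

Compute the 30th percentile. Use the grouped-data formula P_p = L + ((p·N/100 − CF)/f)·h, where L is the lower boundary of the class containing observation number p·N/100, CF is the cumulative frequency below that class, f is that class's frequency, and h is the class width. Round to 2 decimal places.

232.50

N = 81; target position k = 30/100 · 81 = 24.3.
Cumulative frequencies: 23, 27, 33, 57, 72, 81.
Observation 24.3 falls in the class 200 – <300.
L = 200, CF = 23, f = 4, h = 100.
P30 = 200 + ((24.3 − 23)/4)·100 = 200 + 32.5 = 232.5.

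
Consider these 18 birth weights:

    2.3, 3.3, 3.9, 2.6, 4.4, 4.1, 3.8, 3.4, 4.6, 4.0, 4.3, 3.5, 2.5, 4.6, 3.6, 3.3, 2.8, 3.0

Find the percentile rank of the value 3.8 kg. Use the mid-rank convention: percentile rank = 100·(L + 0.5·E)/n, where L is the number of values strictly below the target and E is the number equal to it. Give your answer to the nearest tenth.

58.3

Sorted: 2.3, 2.5, 2.6, 2.8, 3.0, 3.3, 3.3, 3.4, 3.5, 3.6, 3.8, 3.9, 4.0, 4.1, 4.3, 4.4, 4.6, 4.6.
Count below 3.8: L = 10; count equal: E = 1; n = 18.
Percentile rank = 100·(10 + 0.5·1)/18 = 100·10.5/18 = 58.33.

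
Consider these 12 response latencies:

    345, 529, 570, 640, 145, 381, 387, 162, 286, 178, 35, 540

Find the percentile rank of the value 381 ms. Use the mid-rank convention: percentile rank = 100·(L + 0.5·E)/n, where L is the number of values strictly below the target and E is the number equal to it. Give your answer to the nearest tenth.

54.2

Sorted: 35, 145, 162, 178, 286, 345, 381, 387, 529, 540, 570, 640.
Count below 381: L = 6; count equal: E = 1; n = 12.
Percentile rank = 100·(6 + 0.5·1)/12 = 100·6.5/12 = 54.17.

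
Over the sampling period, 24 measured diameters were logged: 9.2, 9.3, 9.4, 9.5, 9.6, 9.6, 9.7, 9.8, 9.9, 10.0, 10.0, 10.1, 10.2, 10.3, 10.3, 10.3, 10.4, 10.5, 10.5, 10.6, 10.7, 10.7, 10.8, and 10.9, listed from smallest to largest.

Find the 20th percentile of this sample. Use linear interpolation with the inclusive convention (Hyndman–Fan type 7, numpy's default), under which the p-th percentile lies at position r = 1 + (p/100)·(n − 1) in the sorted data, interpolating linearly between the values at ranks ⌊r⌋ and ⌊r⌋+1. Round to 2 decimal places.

9.60

n = 24.
r = 1 + (20/100)·(24 − 1) = 1 + 4.6 = 5.6.
Rank 5 is 9.6 and rank 6 is 9.6.
Interpolate: 9.6 + 0.6·(9.6 − 9.6) = 9.6 + 0.6·0 = 9.6.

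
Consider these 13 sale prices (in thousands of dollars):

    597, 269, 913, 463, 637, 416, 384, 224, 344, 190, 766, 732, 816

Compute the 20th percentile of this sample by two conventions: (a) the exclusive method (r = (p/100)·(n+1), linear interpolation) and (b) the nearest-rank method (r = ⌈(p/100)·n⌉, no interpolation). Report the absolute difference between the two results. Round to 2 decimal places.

9.00

Sorted: 190, 224, 269, 344, 384, 416, 463, 597, 637, 732, 766, 816, 913.
n = 13.
(a) r = 2.8; between ranks 2 (224) and 3 (269): 260.
(b) the nearest-rank method: rank 3 → 269.
|260 − 269| = 9.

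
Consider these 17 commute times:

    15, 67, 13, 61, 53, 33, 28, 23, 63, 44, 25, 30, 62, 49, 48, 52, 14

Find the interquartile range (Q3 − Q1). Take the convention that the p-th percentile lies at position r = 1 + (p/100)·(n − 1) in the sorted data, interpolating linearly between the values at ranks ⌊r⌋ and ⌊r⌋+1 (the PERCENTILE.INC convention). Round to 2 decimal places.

Sorted: 13, 14, 15, 23, 25, 28, 30, 33, 44, 48, 49, 52, 53, 61, 62, 63, 67.
n = 17.
P25: r = 5 (integer) → 25.
P75: r = 13 (integer) → 53.
Difference: 53 − 25 = 28.

28.00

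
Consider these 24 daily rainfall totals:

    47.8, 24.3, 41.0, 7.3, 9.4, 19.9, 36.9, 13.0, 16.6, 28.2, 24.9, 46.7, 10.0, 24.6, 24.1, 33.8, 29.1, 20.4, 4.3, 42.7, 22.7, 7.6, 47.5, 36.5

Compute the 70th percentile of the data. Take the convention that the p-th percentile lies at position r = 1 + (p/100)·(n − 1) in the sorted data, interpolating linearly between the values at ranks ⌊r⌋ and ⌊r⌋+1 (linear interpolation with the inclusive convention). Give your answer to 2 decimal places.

34.07

Sorted: 4.3, 7.3, 7.6, 9.4, 10.0, 13.0, 16.6, 19.9, 20.4, 22.7, 24.1, 24.3, 24.6, 24.9, 28.2, 29.1, 33.8, 36.5, 36.9, 41.0, 42.7, 46.7, 47.5, 47.8.
n = 24.
r = 1 + (70/100)·(24 − 1) = 1 + 16.1 = 17.1.
Rank 17 is 33.8 and rank 18 is 36.5.
Interpolate: 33.8 + 0.1·(36.5 − 33.8) = 33.8 + 0.1·2.7 = 34.07.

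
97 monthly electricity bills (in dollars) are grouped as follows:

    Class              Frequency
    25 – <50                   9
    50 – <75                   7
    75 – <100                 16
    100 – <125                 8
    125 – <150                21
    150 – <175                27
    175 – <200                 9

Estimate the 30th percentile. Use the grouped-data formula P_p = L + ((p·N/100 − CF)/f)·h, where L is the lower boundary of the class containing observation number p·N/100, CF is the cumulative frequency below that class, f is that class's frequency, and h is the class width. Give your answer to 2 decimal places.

N = 97; target position k = 30/100 · 97 = 29.1.
Cumulative frequencies: 9, 16, 32, 40, 61, 88, 97.
Observation 29.1 falls in the class 75 – <100.
L = 75, CF = 16, f = 16, h = 25.
P30 = 75 + ((29.1 − 16)/16)·25 = 75 + 20.4688 = 95.4688.

95.47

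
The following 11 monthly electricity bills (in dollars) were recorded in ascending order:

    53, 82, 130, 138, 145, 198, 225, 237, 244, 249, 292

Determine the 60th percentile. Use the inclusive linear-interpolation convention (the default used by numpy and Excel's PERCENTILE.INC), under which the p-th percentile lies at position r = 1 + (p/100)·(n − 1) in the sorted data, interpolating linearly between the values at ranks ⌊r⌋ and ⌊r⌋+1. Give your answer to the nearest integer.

n = 11.
r = 1 + (60/100)·(11 − 1) = 1 + 6 = 7.
r is an integer, so P60 is the value at rank 7: 225.

225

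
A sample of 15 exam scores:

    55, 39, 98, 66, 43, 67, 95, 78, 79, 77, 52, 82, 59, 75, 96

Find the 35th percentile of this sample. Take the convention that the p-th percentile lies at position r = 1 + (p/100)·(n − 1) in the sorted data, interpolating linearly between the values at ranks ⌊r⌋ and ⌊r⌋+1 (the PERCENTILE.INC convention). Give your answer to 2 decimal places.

Sorted: 39, 43, 52, 55, 59, 66, 67, 75, 77, 78, 79, 82, 95, 96, 98.
n = 15.
r = 1 + (35/100)·(15 − 1) = 1 + 4.9 = 5.9.
Rank 5 is 59 and rank 6 is 66.
Interpolate: 59 + 0.9·(66 − 59) = 59 + 0.9·7 = 65.3.

65.30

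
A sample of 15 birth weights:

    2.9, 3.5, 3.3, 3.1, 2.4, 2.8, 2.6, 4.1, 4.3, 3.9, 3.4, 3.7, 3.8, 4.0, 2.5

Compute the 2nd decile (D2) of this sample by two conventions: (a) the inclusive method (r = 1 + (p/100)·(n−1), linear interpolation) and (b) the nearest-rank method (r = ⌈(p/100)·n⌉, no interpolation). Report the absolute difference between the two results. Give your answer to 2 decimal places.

Sorted: 2.4, 2.5, 2.6, 2.8, 2.9, 3.1, 3.3, 3.4, 3.5, 3.7, 3.8, 3.9, 4.0, 4.1, 4.3.
n = 15.
(a) r = 3.8; between ranks 3 (2.6) and 4 (2.8): 2.76.
(b) the nearest-rank method: rank 3 → 2.6.
|2.76 − 2.6| = 0.16.

0.16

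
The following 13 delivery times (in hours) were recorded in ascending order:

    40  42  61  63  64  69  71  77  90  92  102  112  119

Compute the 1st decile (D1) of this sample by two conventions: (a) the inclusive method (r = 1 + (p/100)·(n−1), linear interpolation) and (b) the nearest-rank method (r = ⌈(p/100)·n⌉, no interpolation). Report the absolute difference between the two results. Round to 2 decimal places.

n = 13.
(a) r = 2.2; between ranks 2 (42) and 3 (61): 45.8.
(b) the nearest-rank method: rank 2 → 42.
|45.8 − 42| = 3.8.

3.80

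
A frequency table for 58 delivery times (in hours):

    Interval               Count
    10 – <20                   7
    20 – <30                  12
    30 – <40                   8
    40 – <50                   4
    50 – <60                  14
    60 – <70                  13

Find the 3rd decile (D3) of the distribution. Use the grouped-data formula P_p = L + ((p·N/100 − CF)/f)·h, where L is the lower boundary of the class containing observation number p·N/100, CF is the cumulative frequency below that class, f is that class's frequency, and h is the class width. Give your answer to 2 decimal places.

N = 58; target position k = 30/100 · 58 = 17.4.
Cumulative frequencies: 7, 19, 27, 31, 45, 58.
Observation 17.4 falls in the class 20 – <30.
L = 20, CF = 7, f = 12, h = 10.
P30 = 20 + ((17.4 − 7)/12)·10 = 20 + 8.66667 = 28.6667.

28.67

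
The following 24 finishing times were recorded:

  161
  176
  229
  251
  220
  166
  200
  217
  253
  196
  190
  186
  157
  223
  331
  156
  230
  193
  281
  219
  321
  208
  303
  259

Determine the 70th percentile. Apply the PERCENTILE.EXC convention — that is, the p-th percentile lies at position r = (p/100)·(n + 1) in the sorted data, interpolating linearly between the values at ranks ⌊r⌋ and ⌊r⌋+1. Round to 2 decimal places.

Sorted: 156, 157, 161, 166, 176, 186, 190, 193, 196, 200, 208, 217, 219, 220, 223, 229, 230, 251, 253, 259, 281, 303, 321, 331.
n = 24.
r = (70/100)·(24 + 1) = 17.5.
Rank 17 is 230 and rank 18 is 251.
Interpolate: 230 + 0.5·(251 − 230) = 230 + 0.5·21 = 240.5.

240.50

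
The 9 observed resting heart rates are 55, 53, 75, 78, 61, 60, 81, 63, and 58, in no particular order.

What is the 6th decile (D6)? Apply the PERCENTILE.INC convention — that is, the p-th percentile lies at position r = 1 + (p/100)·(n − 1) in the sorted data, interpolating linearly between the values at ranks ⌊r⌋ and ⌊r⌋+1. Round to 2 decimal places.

62.60

Sorted: 53, 55, 58, 60, 61, 63, 75, 78, 81.
n = 9.
r = 1 + (60/100)·(9 − 1) = 1 + 4.8 = 5.8.
Rank 5 is 61 and rank 6 is 63.
Interpolate: 61 + 0.8·(63 − 61) = 61 + 0.8·2 = 62.6.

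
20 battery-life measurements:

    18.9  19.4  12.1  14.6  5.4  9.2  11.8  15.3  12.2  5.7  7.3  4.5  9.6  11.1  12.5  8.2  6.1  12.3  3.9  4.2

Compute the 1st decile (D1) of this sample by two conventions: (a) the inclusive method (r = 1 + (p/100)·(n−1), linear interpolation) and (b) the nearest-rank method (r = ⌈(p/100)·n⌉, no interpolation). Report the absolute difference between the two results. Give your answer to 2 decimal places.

Sorted: 3.9, 4.2, 4.5, 5.4, 5.7, 6.1, 7.3, 8.2, 9.2, 9.6, 11.1, 11.8, 12.1, 12.2, 12.3, 12.5, 14.6, 15.3, 18.9, 19.4.
n = 20.
(a) r = 2.9; between ranks 2 (4.2) and 3 (4.5): 4.47.
(b) the nearest-rank method: rank 2 → 4.2.
|4.47 − 4.2| = 0.27.

0.27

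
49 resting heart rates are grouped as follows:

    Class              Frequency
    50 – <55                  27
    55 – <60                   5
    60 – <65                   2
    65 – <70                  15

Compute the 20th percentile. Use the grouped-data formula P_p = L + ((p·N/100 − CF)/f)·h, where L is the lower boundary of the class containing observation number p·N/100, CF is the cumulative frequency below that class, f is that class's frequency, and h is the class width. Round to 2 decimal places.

51.81

N = 49; target position k = 20/100 · 49 = 9.8.
Cumulative frequencies: 27, 32, 34, 49.
Observation 9.8 falls in the class 50 – <55.
L = 50, CF = 0, f = 27, h = 5.
P20 = 50 + ((9.8 − 0)/27)·5 = 50 + 1.81481 = 51.8148.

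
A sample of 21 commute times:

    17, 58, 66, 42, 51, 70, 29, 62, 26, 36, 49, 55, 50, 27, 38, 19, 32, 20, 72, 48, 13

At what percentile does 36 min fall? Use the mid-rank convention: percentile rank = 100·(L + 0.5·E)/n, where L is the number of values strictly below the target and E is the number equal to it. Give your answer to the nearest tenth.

40.5

Sorted: 13, 17, 19, 20, 26, 27, 29, 32, 36, 38, 42, 48, 49, 50, 51, 55, 58, 62, 66, 70, 72.
Count below 36: L = 8; count equal: E = 1; n = 21.
Percentile rank = 100·(8 + 0.5·1)/21 = 100·8.5/21 = 40.48.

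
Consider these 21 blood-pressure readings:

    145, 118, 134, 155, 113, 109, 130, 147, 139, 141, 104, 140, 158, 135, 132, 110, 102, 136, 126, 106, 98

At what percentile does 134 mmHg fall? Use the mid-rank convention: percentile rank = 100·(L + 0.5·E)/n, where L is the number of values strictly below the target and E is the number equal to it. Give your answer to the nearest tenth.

Sorted: 98, 102, 104, 106, 109, 110, 113, 118, 126, 130, 132, 134, 135, 136, 139, 140, 141, 145, 147, 155, 158.
Count below 134: L = 11; count equal: E = 1; n = 21.
Percentile rank = 100·(11 + 0.5·1)/21 = 100·11.5/21 = 54.76.

54.8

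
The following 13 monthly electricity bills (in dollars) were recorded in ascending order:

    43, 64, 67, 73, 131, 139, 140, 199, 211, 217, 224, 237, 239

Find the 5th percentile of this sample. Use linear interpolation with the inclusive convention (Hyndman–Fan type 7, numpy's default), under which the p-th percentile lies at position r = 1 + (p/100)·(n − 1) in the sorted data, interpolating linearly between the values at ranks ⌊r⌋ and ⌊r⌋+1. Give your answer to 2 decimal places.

n = 13.
r = 1 + (5/100)·(13 − 1) = 1 + 0.6 = 1.6.
Rank 1 is 43 and rank 2 is 64.
Interpolate: 43 + 0.6·(64 − 43) = 43 + 0.6·21 = 55.6.

55.60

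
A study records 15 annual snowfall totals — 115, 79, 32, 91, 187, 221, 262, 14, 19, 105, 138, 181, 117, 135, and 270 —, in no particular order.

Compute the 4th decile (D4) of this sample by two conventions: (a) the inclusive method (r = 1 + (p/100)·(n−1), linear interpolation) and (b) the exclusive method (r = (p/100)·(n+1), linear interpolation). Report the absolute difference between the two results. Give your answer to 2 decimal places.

Sorted: 14, 19, 32, 79, 91, 105, 115, 117, 135, 138, 181, 187, 221, 262, 270.
n = 15.
(a) r = 6.6; between ranks 6 (105) and 7 (115): 111.
(b) r = 6.4; between ranks 6 (105) and 7 (115): 109.
|111 − 109| = 2.

2.00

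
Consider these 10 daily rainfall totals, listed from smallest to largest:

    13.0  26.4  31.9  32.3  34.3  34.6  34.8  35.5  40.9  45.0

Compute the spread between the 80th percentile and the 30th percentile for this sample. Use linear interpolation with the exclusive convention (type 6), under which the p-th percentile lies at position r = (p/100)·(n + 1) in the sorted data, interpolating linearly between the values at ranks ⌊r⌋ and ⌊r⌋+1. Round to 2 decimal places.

n = 10.
P30: r = 3.3; ranks 3–4 are 31.9, 32.3; interpolating gives 32.02.
P80: r = 8.8; ranks 8–9 are 35.5, 40.9; interpolating gives 39.82.
Difference: 39.82 − 32.02 = 7.8.

7.80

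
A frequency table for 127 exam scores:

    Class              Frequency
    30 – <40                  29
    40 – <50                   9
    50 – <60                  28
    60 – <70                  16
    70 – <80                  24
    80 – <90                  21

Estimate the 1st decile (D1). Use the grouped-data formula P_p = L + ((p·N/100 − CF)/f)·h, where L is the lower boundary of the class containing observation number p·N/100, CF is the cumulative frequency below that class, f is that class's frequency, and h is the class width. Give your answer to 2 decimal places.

34.38

N = 127; target position k = 10/100 · 127 = 12.7.
Cumulative frequencies: 29, 38, 66, 82, 106, 127.
Observation 12.7 falls in the class 30 – <40.
L = 30, CF = 0, f = 29, h = 10.
P10 = 30 + ((12.7 − 0)/29)·10 = 30 + 4.37931 = 34.3793.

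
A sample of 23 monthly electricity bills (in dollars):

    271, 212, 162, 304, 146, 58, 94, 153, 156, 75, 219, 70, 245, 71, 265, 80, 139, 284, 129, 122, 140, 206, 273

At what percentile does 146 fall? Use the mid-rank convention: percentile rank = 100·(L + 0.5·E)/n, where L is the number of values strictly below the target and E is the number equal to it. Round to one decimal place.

45.7

Sorted: 58, 70, 71, 75, 80, 94, 122, 129, 139, 140, 146, 153, 156, 162, 206, 212, 219, 245, 265, 271, 273, 284, 304.
Count below 146: L = 10; count equal: E = 1; n = 23.
Percentile rank = 100·(10 + 0.5·1)/23 = 100·10.5/23 = 45.65.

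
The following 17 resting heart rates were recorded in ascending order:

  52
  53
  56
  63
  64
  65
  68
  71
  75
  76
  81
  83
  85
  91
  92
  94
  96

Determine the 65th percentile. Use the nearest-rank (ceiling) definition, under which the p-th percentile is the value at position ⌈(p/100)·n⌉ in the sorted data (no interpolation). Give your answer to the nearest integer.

83

n = 17.
Position = ⌈65/100 · 17⌉ = ⌈11.05⌉ = 12.
The value at rank 12 is 83.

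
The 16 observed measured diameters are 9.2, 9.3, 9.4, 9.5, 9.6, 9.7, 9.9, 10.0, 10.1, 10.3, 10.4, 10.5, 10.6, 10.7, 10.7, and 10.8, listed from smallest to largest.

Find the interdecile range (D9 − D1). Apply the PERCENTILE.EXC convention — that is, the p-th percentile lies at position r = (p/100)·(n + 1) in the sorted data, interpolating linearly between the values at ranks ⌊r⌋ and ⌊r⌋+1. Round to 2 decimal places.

1.46

n = 16.
P10: r = 1.7; ranks 1–2 are 9.2, 9.3; interpolating gives 9.27.
P90: r = 15.3; ranks 15–16 are 10.7, 10.8; interpolating gives 10.73.
Difference: 10.73 − 9.27 = 1.46.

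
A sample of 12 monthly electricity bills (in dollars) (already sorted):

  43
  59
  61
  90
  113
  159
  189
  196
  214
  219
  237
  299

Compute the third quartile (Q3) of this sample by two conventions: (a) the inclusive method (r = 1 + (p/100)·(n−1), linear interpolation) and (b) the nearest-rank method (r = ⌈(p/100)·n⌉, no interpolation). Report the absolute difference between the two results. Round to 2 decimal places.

n = 12.
(a) r = 9.25; between ranks 9 (214) and 10 (219): 215.25.
(b) the nearest-rank method: rank 9 → 214.
|215.25 − 214| = 1.25.

1.25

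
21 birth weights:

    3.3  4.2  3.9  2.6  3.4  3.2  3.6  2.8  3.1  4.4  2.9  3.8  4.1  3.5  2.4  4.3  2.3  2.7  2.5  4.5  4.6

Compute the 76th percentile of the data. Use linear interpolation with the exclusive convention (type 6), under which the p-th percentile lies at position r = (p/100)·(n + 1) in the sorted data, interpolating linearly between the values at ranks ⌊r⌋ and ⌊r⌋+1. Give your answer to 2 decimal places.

4.17

Sorted: 2.3, 2.4, 2.5, 2.6, 2.7, 2.8, 2.9, 3.1, 3.2, 3.3, 3.4, 3.5, 3.6, 3.8, 3.9, 4.1, 4.2, 4.3, 4.4, 4.5, 4.6.
n = 21.
r = (76/100)·(21 + 1) = 16.72.
Rank 16 is 4.1 and rank 17 is 4.2.
Interpolate: 4.1 + 0.72·(4.2 − 4.1) = 4.1 + 0.72·0.1 = 4.172.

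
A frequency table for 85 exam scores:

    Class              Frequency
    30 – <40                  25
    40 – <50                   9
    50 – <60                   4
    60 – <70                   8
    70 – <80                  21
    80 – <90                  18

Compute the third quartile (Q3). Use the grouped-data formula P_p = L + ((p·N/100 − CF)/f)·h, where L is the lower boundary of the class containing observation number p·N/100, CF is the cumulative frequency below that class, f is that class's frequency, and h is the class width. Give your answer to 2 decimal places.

N = 85; target position k = 75/100 · 85 = 63.75.
Cumulative frequencies: 25, 34, 38, 46, 67, 85.
Observation 63.75 falls in the class 70 – <80.
L = 70, CF = 46, f = 21, h = 10.
P75 = 70 + ((63.75 − 46)/21)·10 = 70 + 8.45238 = 78.4524.

78.45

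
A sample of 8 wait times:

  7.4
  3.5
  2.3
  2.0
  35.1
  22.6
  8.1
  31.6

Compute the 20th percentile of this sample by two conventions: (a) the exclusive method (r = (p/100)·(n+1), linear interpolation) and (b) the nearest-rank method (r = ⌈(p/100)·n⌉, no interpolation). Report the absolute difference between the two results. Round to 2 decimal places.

0.06

Sorted: 2.0, 2.3, 3.5, 7.4, 8.1, 22.6, 31.6, 35.1.
n = 8.
(a) r = 1.8; between ranks 1 (2.0) and 2 (2.3): 2.24.
(b) the nearest-rank method: rank 2 → 2.3.
|2.24 − 2.3| = 0.06.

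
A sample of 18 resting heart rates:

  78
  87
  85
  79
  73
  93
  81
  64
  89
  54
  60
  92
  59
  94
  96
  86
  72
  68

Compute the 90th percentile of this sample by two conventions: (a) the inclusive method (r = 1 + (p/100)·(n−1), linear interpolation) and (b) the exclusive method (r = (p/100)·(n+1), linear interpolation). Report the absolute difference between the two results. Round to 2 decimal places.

Sorted: 54, 59, 60, 64, 68, 72, 73, 78, 79, 81, 85, 86, 87, 89, 92, 93, 94, 96.
n = 18.
(a) r = 16.3; between ranks 16 (93) and 17 (94): 93.3.
(b) r = 17.1; between ranks 17 (94) and 18 (96): 94.2.
|93.3 − 94.2| = 0.9.

0.90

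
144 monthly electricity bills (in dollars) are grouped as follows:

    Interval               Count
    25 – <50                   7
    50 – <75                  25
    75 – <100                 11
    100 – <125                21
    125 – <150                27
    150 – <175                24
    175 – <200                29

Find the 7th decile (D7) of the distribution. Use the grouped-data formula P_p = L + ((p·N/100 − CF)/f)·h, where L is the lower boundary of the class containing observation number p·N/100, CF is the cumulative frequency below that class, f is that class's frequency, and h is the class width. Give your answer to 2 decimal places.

160.21

N = 144; target position k = 70/100 · 144 = 100.8.
Cumulative frequencies: 7, 32, 43, 64, 91, 115, 144.
Observation 100.8 falls in the class 150 – <175.
L = 150, CF = 91, f = 24, h = 25.
P70 = 150 + ((100.8 − 91)/24)·25 = 150 + 10.2083 = 160.208.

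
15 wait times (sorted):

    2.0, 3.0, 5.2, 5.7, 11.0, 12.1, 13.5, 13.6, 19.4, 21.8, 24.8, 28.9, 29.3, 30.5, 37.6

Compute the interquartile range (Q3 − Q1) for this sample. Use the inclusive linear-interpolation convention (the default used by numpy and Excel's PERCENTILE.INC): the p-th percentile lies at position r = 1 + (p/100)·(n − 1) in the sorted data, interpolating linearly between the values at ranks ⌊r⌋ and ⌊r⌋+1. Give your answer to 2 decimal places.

n = 15.
P25: r = 4.5; ranks 4–5 are 5.7, 11.0; interpolating gives 8.35.
P75: r = 11.5; ranks 11–12 are 24.8, 28.9; interpolating gives 26.85.
Difference: 26.85 − 8.35 = 18.5.

18.50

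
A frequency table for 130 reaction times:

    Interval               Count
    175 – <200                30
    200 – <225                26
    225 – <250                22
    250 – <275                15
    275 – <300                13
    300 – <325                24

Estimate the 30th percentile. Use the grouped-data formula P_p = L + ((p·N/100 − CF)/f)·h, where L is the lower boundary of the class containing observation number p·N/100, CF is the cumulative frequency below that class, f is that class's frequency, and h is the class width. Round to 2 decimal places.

N = 130; target position k = 30/100 · 130 = 39.
Cumulative frequencies: 30, 56, 78, 93, 106, 130.
Observation 39 falls in the class 200 – <225.
L = 200, CF = 30, f = 26, h = 25.
P30 = 200 + ((39 − 30)/26)·25 = 200 + 8.65385 = 208.654.

208.65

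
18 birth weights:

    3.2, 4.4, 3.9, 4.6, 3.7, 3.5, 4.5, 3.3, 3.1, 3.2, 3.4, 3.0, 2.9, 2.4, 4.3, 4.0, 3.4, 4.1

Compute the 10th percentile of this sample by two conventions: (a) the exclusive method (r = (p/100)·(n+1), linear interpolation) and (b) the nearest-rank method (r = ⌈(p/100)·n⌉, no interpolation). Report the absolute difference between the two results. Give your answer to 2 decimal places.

Sorted: 2.4, 2.9, 3.0, 3.1, 3.2, 3.2, 3.3, 3.4, 3.4, 3.5, 3.7, 3.9, 4.0, 4.1, 4.3, 4.4, 4.5, 4.6.
n = 18.
(a) r = 1.9; between ranks 1 (2.4) and 2 (2.9): 2.85.
(b) the nearest-rank method: rank 2 → 2.9.
|2.85 − 2.9| = 0.05.

0.05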